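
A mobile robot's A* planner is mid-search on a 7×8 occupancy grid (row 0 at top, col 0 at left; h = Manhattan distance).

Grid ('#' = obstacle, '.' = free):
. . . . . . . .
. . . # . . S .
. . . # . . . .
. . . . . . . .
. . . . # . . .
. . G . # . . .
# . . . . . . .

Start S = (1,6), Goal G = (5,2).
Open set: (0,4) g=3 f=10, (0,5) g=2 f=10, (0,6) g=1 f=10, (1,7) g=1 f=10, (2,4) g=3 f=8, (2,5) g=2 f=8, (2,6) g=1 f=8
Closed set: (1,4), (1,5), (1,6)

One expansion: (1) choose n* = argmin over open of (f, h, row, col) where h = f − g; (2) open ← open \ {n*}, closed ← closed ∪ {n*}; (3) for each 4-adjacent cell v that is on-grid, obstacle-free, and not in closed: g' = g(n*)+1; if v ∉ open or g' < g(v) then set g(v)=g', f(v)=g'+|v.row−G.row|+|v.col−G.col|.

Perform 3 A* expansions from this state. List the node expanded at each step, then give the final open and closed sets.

step 1: expand (2,4) (f=8, h=5) → closed; open now [(0,4) g=3 f=10, (0,5) g=2 f=10, (0,6) g=1 f=10, (1,7) g=1 f=10, (2,5) g=2 f=8, (2,6) g=1 f=8, (3,4) g=4 f=8]
step 2: expand (3,4) (f=8, h=4) → closed; open now [(0,4) g=3 f=10, (0,5) g=2 f=10, (0,6) g=1 f=10, (1,7) g=1 f=10, (2,5) g=2 f=8, (2,6) g=1 f=8, (3,3) g=5 f=8, (3,5) g=5 f=10]
step 3: expand (3,3) (f=8, h=3) → closed; open now [(0,4) g=3 f=10, (0,5) g=2 f=10, (0,6) g=1 f=10, (1,7) g=1 f=10, (2,5) g=2 f=8, (2,6) g=1 f=8, (3,2) g=6 f=8, (3,5) g=5 f=10, (4,3) g=6 f=8]

order=[(2,4) → (3,4) → (3,3)]; open=[(0,4) g=3 f=10, (0,5) g=2 f=10, (0,6) g=1 f=10, (1,7) g=1 f=10, (2,5) g=2 f=8, (2,6) g=1 f=8, (3,2) g=6 f=8, (3,5) g=5 f=10, (4,3) g=6 f=8]; closed=[(1,4), (1,5), (1,6), (2,4), (3,3), (3,4)]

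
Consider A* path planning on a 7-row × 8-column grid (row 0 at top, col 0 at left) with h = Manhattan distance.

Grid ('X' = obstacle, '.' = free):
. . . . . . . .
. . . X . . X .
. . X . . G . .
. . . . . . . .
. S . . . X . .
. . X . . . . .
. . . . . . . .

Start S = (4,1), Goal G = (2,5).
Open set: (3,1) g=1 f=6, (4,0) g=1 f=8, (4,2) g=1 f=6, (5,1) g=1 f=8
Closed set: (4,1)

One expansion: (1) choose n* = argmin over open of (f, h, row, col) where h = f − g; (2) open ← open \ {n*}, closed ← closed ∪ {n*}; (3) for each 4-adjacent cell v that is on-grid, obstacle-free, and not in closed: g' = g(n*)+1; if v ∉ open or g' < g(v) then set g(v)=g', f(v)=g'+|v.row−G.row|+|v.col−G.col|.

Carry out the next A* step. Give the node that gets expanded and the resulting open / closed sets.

step 1: expand (3,1) (f=6, h=5) → closed; open now [(2,1) g=2 f=6, (3,0) g=2 f=8, (3,2) g=2 f=6, (4,0) g=1 f=8, (4,2) g=1 f=6, (5,1) g=1 f=8]

expanded=(3,1); open=[(2,1) g=2 f=6, (3,0) g=2 f=8, (3,2) g=2 f=6, (4,0) g=1 f=8, (4,2) g=1 f=6, (5,1) g=1 f=8]; closed=[(3,1), (4,1)]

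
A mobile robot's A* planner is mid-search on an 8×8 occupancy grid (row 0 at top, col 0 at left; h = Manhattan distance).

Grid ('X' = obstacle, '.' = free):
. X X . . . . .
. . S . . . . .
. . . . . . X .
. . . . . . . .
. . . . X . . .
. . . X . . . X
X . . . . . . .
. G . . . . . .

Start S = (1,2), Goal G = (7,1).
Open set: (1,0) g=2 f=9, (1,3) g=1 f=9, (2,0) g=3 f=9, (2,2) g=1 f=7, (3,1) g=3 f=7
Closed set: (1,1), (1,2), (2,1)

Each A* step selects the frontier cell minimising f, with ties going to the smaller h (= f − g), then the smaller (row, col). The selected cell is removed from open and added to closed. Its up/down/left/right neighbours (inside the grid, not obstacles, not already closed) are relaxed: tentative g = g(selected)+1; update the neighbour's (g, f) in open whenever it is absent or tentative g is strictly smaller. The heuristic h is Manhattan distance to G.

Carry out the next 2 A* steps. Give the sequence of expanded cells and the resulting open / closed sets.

order=[(3,1) → (4,1)]; open=[(1,0) g=2 f=9, (1,3) g=1 f=9, (2,0) g=3 f=9, (2,2) g=1 f=7, (3,0) g=4 f=9, (3,2) g=4 f=9, (4,0) g=5 f=9, (4,2) g=5 f=9, (5,1) g=5 f=7]; closed=[(1,1), (1,2), (2,1), (3,1), (4,1)]

step 1: expand (3,1) (f=7, h=4) → closed; open now [(1,0) g=2 f=9, (1,3) g=1 f=9, (2,0) g=3 f=9, (2,2) g=1 f=7, (3,0) g=4 f=9, (3,2) g=4 f=9, (4,1) g=4 f=7]
step 2: expand (4,1) (f=7, h=3) → closed; open now [(1,0) g=2 f=9, (1,3) g=1 f=9, (2,0) g=3 f=9, (2,2) g=1 f=7, (3,0) g=4 f=9, (3,2) g=4 f=9, (4,0) g=5 f=9, (4,2) g=5 f=9, (5,1) g=5 f=7]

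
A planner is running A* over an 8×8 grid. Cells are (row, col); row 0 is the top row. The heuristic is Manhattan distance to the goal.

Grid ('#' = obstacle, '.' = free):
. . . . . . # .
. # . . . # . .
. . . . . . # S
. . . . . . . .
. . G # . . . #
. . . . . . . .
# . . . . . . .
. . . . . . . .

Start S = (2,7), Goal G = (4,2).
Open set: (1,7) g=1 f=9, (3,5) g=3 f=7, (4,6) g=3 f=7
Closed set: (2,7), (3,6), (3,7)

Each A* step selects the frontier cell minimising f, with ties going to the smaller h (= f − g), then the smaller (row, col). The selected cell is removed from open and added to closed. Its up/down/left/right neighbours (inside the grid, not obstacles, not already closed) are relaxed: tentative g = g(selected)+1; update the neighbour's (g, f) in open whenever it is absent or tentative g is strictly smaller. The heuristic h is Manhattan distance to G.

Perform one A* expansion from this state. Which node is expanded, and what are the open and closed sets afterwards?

step 1: expand (3,5) (f=7, h=4) → closed; open now [(1,7) g=1 f=9, (2,5) g=4 f=9, (3,4) g=4 f=7, (4,5) g=4 f=7, (4,6) g=3 f=7]

expanded=(3,5); open=[(1,7) g=1 f=9, (2,5) g=4 f=9, (3,4) g=4 f=7, (4,5) g=4 f=7, (4,6) g=3 f=7]; closed=[(2,7), (3,5), (3,6), (3,7)]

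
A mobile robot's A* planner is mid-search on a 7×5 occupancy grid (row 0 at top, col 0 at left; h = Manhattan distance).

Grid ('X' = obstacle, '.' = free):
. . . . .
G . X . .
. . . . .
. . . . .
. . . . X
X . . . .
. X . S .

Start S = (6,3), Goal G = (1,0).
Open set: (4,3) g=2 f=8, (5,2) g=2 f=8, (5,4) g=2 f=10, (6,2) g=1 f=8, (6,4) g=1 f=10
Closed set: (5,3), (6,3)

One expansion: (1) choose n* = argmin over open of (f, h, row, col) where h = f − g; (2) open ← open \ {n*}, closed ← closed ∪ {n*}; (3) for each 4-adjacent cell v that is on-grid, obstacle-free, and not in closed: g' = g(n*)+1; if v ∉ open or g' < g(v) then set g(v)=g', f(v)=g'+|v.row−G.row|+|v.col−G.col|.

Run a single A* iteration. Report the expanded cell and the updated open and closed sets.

expanded=(4,3); open=[(3,3) g=3 f=8, (4,2) g=3 f=8, (5,2) g=2 f=8, (5,4) g=2 f=10, (6,2) g=1 f=8, (6,4) g=1 f=10]; closed=[(4,3), (5,3), (6,3)]

step 1: expand (4,3) (f=8, h=6) → closed; open now [(3,3) g=3 f=8, (4,2) g=3 f=8, (5,2) g=2 f=8, (5,4) g=2 f=10, (6,2) g=1 f=8, (6,4) g=1 f=10]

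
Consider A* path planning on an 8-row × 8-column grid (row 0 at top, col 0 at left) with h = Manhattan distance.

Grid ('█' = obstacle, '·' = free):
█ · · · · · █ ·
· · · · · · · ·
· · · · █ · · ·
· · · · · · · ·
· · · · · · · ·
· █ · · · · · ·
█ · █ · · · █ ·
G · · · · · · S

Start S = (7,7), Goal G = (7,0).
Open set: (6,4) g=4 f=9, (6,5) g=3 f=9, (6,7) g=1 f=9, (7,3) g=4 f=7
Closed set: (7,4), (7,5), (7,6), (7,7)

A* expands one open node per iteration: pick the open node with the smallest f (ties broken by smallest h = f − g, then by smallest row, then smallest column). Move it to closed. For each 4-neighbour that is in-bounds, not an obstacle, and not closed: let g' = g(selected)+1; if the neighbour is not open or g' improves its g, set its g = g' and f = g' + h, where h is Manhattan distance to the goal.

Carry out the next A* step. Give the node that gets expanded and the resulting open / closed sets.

expanded=(7,3); open=[(6,3) g=5 f=9, (6,4) g=4 f=9, (6,5) g=3 f=9, (6,7) g=1 f=9, (7,2) g=5 f=7]; closed=[(7,3), (7,4), (7,5), (7,6), (7,7)]

step 1: expand (7,3) (f=7, h=3) → closed; open now [(6,3) g=5 f=9, (6,4) g=4 f=9, (6,5) g=3 f=9, (6,7) g=1 f=9, (7,2) g=5 f=7]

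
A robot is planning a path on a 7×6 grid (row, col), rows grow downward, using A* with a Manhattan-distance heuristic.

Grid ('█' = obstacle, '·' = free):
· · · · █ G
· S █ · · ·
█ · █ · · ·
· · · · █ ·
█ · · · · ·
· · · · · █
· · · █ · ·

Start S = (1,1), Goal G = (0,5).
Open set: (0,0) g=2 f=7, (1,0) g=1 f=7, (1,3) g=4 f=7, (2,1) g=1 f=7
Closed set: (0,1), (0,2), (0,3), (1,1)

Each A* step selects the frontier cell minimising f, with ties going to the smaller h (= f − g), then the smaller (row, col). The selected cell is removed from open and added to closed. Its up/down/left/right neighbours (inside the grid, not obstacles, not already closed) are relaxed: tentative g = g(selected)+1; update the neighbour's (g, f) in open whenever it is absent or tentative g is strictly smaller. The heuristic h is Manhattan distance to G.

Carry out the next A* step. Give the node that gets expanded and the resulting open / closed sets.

expanded=(1,3); open=[(0,0) g=2 f=7, (1,0) g=1 f=7, (1,4) g=5 f=7, (2,1) g=1 f=7, (2,3) g=5 f=9]; closed=[(0,1), (0,2), (0,3), (1,1), (1,3)]

step 1: expand (1,3) (f=7, h=3) → closed; open now [(0,0) g=2 f=7, (1,0) g=1 f=7, (1,4) g=5 f=7, (2,1) g=1 f=7, (2,3) g=5 f=9]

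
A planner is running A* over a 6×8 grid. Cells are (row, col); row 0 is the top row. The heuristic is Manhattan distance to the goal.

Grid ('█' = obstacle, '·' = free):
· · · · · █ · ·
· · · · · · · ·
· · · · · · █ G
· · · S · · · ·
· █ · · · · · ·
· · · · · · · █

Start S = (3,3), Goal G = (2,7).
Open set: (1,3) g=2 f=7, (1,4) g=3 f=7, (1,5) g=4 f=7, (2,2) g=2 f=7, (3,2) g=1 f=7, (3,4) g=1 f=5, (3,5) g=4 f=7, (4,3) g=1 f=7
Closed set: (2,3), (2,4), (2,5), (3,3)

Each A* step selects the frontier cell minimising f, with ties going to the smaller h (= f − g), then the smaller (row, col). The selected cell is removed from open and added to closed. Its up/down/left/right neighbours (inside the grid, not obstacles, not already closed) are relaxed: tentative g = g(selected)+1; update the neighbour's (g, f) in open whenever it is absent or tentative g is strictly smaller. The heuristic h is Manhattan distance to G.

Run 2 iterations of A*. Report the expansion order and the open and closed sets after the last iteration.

order=[(3,4) → (3,5)]; open=[(1,3) g=2 f=7, (1,4) g=3 f=7, (1,5) g=4 f=7, (2,2) g=2 f=7, (3,2) g=1 f=7, (3,6) g=3 f=5, (4,3) g=1 f=7, (4,4) g=2 f=7, (4,5) g=3 f=7]; closed=[(2,3), (2,4), (2,5), (3,3), (3,4), (3,5)]

step 1: expand (3,4) (f=5, h=4) → closed; open now [(1,3) g=2 f=7, (1,4) g=3 f=7, (1,5) g=4 f=7, (2,2) g=2 f=7, (3,2) g=1 f=7, (3,5) g=2 f=5, (4,3) g=1 f=7, (4,4) g=2 f=7]
step 2: expand (3,5) (f=5, h=3) → closed; open now [(1,3) g=2 f=7, (1,4) g=3 f=7, (1,5) g=4 f=7, (2,2) g=2 f=7, (3,2) g=1 f=7, (3,6) g=3 f=5, (4,3) g=1 f=7, (4,4) g=2 f=7, (4,5) g=3 f=7]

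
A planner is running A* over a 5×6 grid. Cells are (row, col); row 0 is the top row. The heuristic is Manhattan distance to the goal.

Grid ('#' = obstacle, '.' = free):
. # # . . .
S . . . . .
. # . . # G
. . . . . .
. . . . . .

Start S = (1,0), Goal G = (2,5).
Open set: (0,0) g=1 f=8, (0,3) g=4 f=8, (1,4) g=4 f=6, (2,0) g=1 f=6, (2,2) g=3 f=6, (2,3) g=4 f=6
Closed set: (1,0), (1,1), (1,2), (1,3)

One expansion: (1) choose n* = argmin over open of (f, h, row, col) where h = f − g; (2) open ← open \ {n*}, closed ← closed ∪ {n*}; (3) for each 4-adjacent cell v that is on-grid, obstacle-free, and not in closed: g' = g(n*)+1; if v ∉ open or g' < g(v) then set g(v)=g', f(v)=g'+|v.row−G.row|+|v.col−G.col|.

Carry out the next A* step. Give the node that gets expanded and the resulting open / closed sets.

step 1: expand (1,4) (f=6, h=2) → closed; open now [(0,0) g=1 f=8, (0,3) g=4 f=8, (0,4) g=5 f=8, (1,5) g=5 f=6, (2,0) g=1 f=6, (2,2) g=3 f=6, (2,3) g=4 f=6]

expanded=(1,4); open=[(0,0) g=1 f=8, (0,3) g=4 f=8, (0,4) g=5 f=8, (1,5) g=5 f=6, (2,0) g=1 f=6, (2,2) g=3 f=6, (2,3) g=4 f=6]; closed=[(1,0), (1,1), (1,2), (1,3), (1,4)]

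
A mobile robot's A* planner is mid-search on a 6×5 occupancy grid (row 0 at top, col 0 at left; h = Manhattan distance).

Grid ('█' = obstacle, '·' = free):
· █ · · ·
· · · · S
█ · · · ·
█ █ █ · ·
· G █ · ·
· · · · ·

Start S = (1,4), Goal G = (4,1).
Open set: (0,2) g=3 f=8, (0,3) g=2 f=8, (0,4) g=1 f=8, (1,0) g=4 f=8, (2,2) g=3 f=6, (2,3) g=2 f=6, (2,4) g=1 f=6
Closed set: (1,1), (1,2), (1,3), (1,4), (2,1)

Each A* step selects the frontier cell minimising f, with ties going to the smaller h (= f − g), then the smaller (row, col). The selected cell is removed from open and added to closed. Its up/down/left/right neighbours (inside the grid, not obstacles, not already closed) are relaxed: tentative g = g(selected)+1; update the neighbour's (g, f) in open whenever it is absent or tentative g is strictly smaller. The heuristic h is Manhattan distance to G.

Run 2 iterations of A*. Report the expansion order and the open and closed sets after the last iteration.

step 1: expand (2,2) (f=6, h=3) → closed; open now [(0,2) g=3 f=8, (0,3) g=2 f=8, (0,4) g=1 f=8, (1,0) g=4 f=8, (2,3) g=2 f=6, (2,4) g=1 f=6]
step 2: expand (2,3) (f=6, h=4) → closed; open now [(0,2) g=3 f=8, (0,3) g=2 f=8, (0,4) g=1 f=8, (1,0) g=4 f=8, (2,4) g=1 f=6, (3,3) g=3 f=6]

order=[(2,2) → (2,3)]; open=[(0,2) g=3 f=8, (0,3) g=2 f=8, (0,4) g=1 f=8, (1,0) g=4 f=8, (2,4) g=1 f=6, (3,3) g=3 f=6]; closed=[(1,1), (1,2), (1,3), (1,4), (2,1), (2,2), (2,3)]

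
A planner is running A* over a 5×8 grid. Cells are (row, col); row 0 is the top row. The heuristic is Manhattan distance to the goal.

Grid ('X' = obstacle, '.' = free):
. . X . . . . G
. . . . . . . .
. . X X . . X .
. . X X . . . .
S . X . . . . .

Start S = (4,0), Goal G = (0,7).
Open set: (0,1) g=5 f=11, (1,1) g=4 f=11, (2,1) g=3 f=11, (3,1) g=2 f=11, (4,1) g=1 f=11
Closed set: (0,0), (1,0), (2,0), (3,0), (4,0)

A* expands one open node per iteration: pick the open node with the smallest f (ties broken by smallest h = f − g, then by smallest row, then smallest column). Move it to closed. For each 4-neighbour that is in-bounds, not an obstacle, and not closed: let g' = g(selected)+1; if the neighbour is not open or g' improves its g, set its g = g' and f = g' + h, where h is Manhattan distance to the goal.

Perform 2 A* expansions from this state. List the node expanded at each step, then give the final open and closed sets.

order=[(0,1) → (1,1)]; open=[(1,2) g=5 f=11, (2,1) g=3 f=11, (3,1) g=2 f=11, (4,1) g=1 f=11]; closed=[(0,0), (0,1), (1,0), (1,1), (2,0), (3,0), (4,0)]

step 1: expand (0,1) (f=11, h=6) → closed; open now [(1,1) g=4 f=11, (2,1) g=3 f=11, (3,1) g=2 f=11, (4,1) g=1 f=11]
step 2: expand (1,1) (f=11, h=7) → closed; open now [(1,2) g=5 f=11, (2,1) g=3 f=11, (3,1) g=2 f=11, (4,1) g=1 f=11]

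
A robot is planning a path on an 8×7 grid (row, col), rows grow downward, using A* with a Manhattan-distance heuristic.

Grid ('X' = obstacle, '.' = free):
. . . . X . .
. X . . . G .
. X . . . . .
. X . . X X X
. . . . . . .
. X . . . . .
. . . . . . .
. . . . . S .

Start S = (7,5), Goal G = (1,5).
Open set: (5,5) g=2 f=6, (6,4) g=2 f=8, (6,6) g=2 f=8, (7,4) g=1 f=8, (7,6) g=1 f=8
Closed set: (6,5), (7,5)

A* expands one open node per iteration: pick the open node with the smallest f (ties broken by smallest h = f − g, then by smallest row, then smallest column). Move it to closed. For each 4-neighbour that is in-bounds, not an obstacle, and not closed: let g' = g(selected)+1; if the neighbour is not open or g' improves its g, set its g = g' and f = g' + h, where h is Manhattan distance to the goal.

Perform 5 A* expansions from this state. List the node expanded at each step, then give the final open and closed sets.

step 1: expand (5,5) (f=6, h=4) → closed; open now [(4,5) g=3 f=6, (5,4) g=3 f=8, (5,6) g=3 f=8, (6,4) g=2 f=8, (6,6) g=2 f=8, (7,4) g=1 f=8, (7,6) g=1 f=8]
step 2: expand (4,5) (f=6, h=3) → closed; open now [(4,4) g=4 f=8, (4,6) g=4 f=8, (5,4) g=3 f=8, (5,6) g=3 f=8, (6,4) g=2 f=8, (6,6) g=2 f=8, (7,4) g=1 f=8, (7,6) g=1 f=8]
step 3: expand (4,4) (f=8, h=4) → closed; open now [(4,3) g=5 f=10, (4,6) g=4 f=8, (5,4) g=3 f=8, (5,6) g=3 f=8, (6,4) g=2 f=8, (6,6) g=2 f=8, (7,4) g=1 f=8, (7,6) g=1 f=8]
step 4: expand (4,6) (f=8, h=4) → closed; open now [(4,3) g=5 f=10, (5,4) g=3 f=8, (5,6) g=3 f=8, (6,4) g=2 f=8, (6,6) g=2 f=8, (7,4) g=1 f=8, (7,6) g=1 f=8]
step 5: expand (5,4) (f=8, h=5) → closed; open now [(4,3) g=5 f=10, (5,3) g=4 f=10, (5,6) g=3 f=8, (6,4) g=2 f=8, (6,6) g=2 f=8, (7,4) g=1 f=8, (7,6) g=1 f=8]

order=[(5,5) → (4,5) → (4,4) → (4,6) → (5,4)]; open=[(4,3) g=5 f=10, (5,3) g=4 f=10, (5,6) g=3 f=8, (6,4) g=2 f=8, (6,6) g=2 f=8, (7,4) g=1 f=8, (7,6) g=1 f=8]; closed=[(4,4), (4,5), (4,6), (5,4), (5,5), (6,5), (7,5)]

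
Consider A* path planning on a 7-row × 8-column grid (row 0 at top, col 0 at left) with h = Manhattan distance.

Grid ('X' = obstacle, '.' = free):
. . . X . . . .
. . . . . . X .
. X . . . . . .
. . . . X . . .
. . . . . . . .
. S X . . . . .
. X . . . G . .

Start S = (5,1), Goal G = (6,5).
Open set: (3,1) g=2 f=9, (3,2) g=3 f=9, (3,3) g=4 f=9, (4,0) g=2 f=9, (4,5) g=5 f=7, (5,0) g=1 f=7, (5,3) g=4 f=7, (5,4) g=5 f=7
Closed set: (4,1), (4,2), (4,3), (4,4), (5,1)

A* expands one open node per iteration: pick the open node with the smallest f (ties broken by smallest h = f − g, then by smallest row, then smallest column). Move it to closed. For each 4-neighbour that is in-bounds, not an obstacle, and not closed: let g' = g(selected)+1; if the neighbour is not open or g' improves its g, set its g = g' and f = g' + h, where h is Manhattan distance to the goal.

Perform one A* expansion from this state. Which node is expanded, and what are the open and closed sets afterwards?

expanded=(4,5); open=[(3,1) g=2 f=9, (3,2) g=3 f=9, (3,3) g=4 f=9, (3,5) g=6 f=9, (4,0) g=2 f=9, (4,6) g=6 f=9, (5,0) g=1 f=7, (5,3) g=4 f=7, (5,4) g=5 f=7, (5,5) g=6 f=7]; closed=[(4,1), (4,2), (4,3), (4,4), (4,5), (5,1)]

step 1: expand (4,5) (f=7, h=2) → closed; open now [(3,1) g=2 f=9, (3,2) g=3 f=9, (3,3) g=4 f=9, (3,5) g=6 f=9, (4,0) g=2 f=9, (4,6) g=6 f=9, (5,0) g=1 f=7, (5,3) g=4 f=7, (5,4) g=5 f=7, (5,5) g=6 f=7]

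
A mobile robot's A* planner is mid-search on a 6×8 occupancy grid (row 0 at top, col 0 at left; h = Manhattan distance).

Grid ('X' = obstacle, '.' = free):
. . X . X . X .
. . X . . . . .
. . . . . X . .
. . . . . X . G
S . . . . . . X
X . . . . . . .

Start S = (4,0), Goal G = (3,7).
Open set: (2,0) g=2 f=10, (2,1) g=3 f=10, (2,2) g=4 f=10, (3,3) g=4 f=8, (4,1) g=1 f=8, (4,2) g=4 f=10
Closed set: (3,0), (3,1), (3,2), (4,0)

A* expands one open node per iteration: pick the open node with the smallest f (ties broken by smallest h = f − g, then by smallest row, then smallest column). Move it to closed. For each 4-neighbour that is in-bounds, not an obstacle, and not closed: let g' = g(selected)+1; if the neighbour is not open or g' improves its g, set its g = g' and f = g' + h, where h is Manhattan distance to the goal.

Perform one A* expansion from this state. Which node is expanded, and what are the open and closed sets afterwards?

step 1: expand (3,3) (f=8, h=4) → closed; open now [(2,0) g=2 f=10, (2,1) g=3 f=10, (2,2) g=4 f=10, (2,3) g=5 f=10, (3,4) g=5 f=8, (4,1) g=1 f=8, (4,2) g=4 f=10, (4,3) g=5 f=10]

expanded=(3,3); open=[(2,0) g=2 f=10, (2,1) g=3 f=10, (2,2) g=4 f=10, (2,3) g=5 f=10, (3,4) g=5 f=8, (4,1) g=1 f=8, (4,2) g=4 f=10, (4,3) g=5 f=10]; closed=[(3,0), (3,1), (3,2), (3,3), (4,0)]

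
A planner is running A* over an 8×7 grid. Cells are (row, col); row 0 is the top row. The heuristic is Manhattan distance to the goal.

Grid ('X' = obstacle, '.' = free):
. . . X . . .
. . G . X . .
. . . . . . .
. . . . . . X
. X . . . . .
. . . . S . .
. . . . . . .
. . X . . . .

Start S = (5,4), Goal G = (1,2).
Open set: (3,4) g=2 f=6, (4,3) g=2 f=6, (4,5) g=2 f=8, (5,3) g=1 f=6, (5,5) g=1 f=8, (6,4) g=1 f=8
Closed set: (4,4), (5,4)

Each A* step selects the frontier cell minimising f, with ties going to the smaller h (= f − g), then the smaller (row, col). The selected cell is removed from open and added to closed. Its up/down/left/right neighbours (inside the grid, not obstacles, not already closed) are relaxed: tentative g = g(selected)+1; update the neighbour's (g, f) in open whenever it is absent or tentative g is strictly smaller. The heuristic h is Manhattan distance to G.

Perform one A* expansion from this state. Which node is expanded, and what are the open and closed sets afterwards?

expanded=(3,4); open=[(2,4) g=3 f=6, (3,3) g=3 f=6, (3,5) g=3 f=8, (4,3) g=2 f=6, (4,5) g=2 f=8, (5,3) g=1 f=6, (5,5) g=1 f=8, (6,4) g=1 f=8]; closed=[(3,4), (4,4), (5,4)]

step 1: expand (3,4) (f=6, h=4) → closed; open now [(2,4) g=3 f=6, (3,3) g=3 f=6, (3,5) g=3 f=8, (4,3) g=2 f=6, (4,5) g=2 f=8, (5,3) g=1 f=6, (5,5) g=1 f=8, (6,4) g=1 f=8]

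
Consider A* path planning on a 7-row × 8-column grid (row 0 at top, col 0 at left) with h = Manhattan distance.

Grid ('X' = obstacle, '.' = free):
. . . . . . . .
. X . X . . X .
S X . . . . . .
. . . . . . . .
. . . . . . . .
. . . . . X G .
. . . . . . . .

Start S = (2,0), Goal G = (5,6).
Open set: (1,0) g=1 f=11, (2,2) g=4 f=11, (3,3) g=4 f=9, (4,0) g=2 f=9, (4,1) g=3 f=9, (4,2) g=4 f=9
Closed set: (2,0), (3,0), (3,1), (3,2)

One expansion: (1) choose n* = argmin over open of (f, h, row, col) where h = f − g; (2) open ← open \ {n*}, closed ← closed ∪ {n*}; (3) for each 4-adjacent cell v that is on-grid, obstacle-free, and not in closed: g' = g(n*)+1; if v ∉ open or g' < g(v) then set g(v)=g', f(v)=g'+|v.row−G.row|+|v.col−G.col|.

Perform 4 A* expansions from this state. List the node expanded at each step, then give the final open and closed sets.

order=[(3,3) → (3,4) → (3,5) → (3,6)]; open=[(1,0) g=1 f=11, (2,2) g=4 f=11, (2,3) g=5 f=11, (2,4) g=6 f=11, (2,5) g=7 f=11, (2,6) g=8 f=11, (3,7) g=8 f=11, (4,0) g=2 f=9, (4,1) g=3 f=9, (4,2) g=4 f=9, (4,3) g=5 f=9, (4,4) g=6 f=9, (4,5) g=7 f=9, (4,6) g=8 f=9]; closed=[(2,0), (3,0), (3,1), (3,2), (3,3), (3,4), (3,5), (3,6)]

step 1: expand (3,3) (f=9, h=5) → closed; open now [(1,0) g=1 f=11, (2,2) g=4 f=11, (2,3) g=5 f=11, (3,4) g=5 f=9, (4,0) g=2 f=9, (4,1) g=3 f=9, (4,2) g=4 f=9, (4,3) g=5 f=9]
step 2: expand (3,4) (f=9, h=4) → closed; open now [(1,0) g=1 f=11, (2,2) g=4 f=11, (2,3) g=5 f=11, (2,4) g=6 f=11, (3,5) g=6 f=9, (4,0) g=2 f=9, (4,1) g=3 f=9, (4,2) g=4 f=9, (4,3) g=5 f=9, (4,4) g=6 f=9]
step 3: expand (3,5) (f=9, h=3) → closed; open now [(1,0) g=1 f=11, (2,2) g=4 f=11, (2,3) g=5 f=11, (2,4) g=6 f=11, (2,5) g=7 f=11, (3,6) g=7 f=9, (4,0) g=2 f=9, (4,1) g=3 f=9, (4,2) g=4 f=9, (4,3) g=5 f=9, (4,4) g=6 f=9, (4,5) g=7 f=9]
step 4: expand (3,6) (f=9, h=2) → closed; open now [(1,0) g=1 f=11, (2,2) g=4 f=11, (2,3) g=5 f=11, (2,4) g=6 f=11, (2,5) g=7 f=11, (2,6) g=8 f=11, (3,7) g=8 f=11, (4,0) g=2 f=9, (4,1) g=3 f=9, (4,2) g=4 f=9, (4,3) g=5 f=9, (4,4) g=6 f=9, (4,5) g=7 f=9, (4,6) g=8 f=9]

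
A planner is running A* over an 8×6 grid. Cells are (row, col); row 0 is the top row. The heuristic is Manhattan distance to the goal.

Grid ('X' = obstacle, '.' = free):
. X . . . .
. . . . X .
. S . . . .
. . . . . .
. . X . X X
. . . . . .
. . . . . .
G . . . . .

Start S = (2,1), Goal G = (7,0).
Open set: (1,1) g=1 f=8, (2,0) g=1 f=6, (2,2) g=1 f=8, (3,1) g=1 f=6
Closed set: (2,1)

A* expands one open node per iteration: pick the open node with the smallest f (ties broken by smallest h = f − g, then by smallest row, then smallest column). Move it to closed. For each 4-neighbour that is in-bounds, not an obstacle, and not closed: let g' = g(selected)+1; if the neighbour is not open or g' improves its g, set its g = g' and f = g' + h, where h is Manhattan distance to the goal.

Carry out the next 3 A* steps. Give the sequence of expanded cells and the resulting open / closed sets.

step 1: expand (2,0) (f=6, h=5) → closed; open now [(1,0) g=2 f=8, (1,1) g=1 f=8, (2,2) g=1 f=8, (3,0) g=2 f=6, (3,1) g=1 f=6]
step 2: expand (3,0) (f=6, h=4) → closed; open now [(1,0) g=2 f=8, (1,1) g=1 f=8, (2,2) g=1 f=8, (3,1) g=1 f=6, (4,0) g=3 f=6]
step 3: expand (4,0) (f=6, h=3) → closed; open now [(1,0) g=2 f=8, (1,1) g=1 f=8, (2,2) g=1 f=8, (3,1) g=1 f=6, (4,1) g=4 f=8, (5,0) g=4 f=6]

order=[(2,0) → (3,0) → (4,0)]; open=[(1,0) g=2 f=8, (1,1) g=1 f=8, (2,2) g=1 f=8, (3,1) g=1 f=6, (4,1) g=4 f=8, (5,0) g=4 f=6]; closed=[(2,0), (2,1), (3,0), (4,0)]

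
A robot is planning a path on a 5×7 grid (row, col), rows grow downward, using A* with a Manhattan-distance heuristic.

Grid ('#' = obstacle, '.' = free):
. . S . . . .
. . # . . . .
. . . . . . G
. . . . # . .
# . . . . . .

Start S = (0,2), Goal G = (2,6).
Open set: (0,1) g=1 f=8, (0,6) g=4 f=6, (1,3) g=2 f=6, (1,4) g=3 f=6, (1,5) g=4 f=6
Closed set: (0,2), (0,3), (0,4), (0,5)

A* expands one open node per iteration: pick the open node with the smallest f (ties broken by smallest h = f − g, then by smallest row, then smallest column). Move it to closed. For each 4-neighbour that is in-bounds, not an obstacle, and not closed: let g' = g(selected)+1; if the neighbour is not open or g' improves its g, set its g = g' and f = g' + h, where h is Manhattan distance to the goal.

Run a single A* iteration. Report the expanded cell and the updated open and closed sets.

expanded=(0,6); open=[(0,1) g=1 f=8, (1,3) g=2 f=6, (1,4) g=3 f=6, (1,5) g=4 f=6, (1,6) g=5 f=6]; closed=[(0,2), (0,3), (0,4), (0,5), (0,6)]

step 1: expand (0,6) (f=6, h=2) → closed; open now [(0,1) g=1 f=8, (1,3) g=2 f=6, (1,4) g=3 f=6, (1,5) g=4 f=6, (1,6) g=5 f=6]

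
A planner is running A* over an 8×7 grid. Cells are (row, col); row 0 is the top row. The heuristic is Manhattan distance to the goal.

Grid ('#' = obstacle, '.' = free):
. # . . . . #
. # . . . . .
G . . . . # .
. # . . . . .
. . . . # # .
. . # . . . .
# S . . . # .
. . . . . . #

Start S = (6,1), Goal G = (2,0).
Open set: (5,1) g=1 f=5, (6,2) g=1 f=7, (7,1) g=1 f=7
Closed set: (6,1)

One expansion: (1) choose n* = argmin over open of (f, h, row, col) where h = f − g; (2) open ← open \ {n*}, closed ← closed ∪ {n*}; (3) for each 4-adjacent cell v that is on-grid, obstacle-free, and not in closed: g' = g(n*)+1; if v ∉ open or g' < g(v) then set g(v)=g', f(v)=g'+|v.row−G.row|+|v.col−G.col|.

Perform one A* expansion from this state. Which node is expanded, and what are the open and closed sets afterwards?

expanded=(5,1); open=[(4,1) g=2 f=5, (5,0) g=2 f=5, (6,2) g=1 f=7, (7,1) g=1 f=7]; closed=[(5,1), (6,1)]

step 1: expand (5,1) (f=5, h=4) → closed; open now [(4,1) g=2 f=5, (5,0) g=2 f=5, (6,2) g=1 f=7, (7,1) g=1 f=7]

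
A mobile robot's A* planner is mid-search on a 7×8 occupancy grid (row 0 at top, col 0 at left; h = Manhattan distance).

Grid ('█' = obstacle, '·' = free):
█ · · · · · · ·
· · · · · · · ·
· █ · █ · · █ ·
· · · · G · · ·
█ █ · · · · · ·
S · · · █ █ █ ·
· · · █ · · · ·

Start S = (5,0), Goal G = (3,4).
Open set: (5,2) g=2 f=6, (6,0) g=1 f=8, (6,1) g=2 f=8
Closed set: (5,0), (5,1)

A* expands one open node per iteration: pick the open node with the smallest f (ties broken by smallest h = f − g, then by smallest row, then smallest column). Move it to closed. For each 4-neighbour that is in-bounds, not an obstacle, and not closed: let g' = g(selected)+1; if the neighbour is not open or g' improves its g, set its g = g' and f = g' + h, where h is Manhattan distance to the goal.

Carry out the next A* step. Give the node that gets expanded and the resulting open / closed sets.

expanded=(5,2); open=[(4,2) g=3 f=6, (5,3) g=3 f=6, (6,0) g=1 f=8, (6,1) g=2 f=8, (6,2) g=3 f=8]; closed=[(5,0), (5,1), (5,2)]

step 1: expand (5,2) (f=6, h=4) → closed; open now [(4,2) g=3 f=6, (5,3) g=3 f=6, (6,0) g=1 f=8, (6,1) g=2 f=8, (6,2) g=3 f=8]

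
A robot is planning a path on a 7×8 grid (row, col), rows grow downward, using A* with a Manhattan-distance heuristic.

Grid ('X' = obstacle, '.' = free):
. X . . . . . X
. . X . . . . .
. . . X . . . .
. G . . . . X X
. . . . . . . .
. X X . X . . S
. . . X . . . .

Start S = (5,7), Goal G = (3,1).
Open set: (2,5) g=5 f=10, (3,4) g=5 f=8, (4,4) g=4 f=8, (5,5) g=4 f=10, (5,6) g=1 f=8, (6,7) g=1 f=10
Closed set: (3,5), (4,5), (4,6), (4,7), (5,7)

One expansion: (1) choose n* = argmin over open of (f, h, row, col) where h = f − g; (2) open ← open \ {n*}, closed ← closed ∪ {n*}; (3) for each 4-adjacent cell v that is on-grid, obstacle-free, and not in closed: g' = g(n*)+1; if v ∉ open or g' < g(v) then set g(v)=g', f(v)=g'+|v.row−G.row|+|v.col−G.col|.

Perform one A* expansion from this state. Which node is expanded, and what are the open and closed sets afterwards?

expanded=(3,4); open=[(2,4) g=6 f=10, (2,5) g=5 f=10, (3,3) g=6 f=8, (4,4) g=4 f=8, (5,5) g=4 f=10, (5,6) g=1 f=8, (6,7) g=1 f=10]; closed=[(3,4), (3,5), (4,5), (4,6), (4,7), (5,7)]

step 1: expand (3,4) (f=8, h=3) → closed; open now [(2,4) g=6 f=10, (2,5) g=5 f=10, (3,3) g=6 f=8, (4,4) g=4 f=8, (5,5) g=4 f=10, (5,6) g=1 f=8, (6,7) g=1 f=10]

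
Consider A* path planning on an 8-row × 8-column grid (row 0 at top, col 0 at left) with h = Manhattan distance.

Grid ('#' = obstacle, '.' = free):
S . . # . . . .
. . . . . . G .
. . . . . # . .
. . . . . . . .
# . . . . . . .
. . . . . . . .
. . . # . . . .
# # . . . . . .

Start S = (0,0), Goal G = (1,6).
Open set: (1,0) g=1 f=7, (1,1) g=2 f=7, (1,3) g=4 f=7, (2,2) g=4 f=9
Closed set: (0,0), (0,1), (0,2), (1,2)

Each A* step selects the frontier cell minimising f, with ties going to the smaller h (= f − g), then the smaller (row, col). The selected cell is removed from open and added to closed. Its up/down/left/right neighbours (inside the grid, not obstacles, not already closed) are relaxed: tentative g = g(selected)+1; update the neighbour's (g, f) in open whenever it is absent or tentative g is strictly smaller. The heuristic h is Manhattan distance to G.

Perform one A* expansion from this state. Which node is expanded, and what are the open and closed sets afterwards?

step 1: expand (1,3) (f=7, h=3) → closed; open now [(1,0) g=1 f=7, (1,1) g=2 f=7, (1,4) g=5 f=7, (2,2) g=4 f=9, (2,3) g=5 f=9]

expanded=(1,3); open=[(1,0) g=1 f=7, (1,1) g=2 f=7, (1,4) g=5 f=7, (2,2) g=4 f=9, (2,3) g=5 f=9]; closed=[(0,0), (0,1), (0,2), (1,2), (1,3)]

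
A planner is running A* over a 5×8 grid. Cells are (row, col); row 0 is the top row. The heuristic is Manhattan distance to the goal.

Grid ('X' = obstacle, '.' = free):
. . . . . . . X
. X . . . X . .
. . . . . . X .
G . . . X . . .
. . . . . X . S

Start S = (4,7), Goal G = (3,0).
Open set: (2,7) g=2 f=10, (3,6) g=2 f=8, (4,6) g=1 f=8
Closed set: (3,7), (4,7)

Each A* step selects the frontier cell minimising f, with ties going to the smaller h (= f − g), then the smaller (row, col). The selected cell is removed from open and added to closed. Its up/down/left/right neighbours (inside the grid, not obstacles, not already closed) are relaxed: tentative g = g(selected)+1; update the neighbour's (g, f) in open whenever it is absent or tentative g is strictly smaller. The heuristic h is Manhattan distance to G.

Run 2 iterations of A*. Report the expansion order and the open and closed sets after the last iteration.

order=[(3,6) → (3,5)]; open=[(2,5) g=4 f=10, (2,7) g=2 f=10, (4,6) g=1 f=8]; closed=[(3,5), (3,6), (3,7), (4,7)]

step 1: expand (3,6) (f=8, h=6) → closed; open now [(2,7) g=2 f=10, (3,5) g=3 f=8, (4,6) g=1 f=8]
step 2: expand (3,5) (f=8, h=5) → closed; open now [(2,5) g=4 f=10, (2,7) g=2 f=10, (4,6) g=1 f=8]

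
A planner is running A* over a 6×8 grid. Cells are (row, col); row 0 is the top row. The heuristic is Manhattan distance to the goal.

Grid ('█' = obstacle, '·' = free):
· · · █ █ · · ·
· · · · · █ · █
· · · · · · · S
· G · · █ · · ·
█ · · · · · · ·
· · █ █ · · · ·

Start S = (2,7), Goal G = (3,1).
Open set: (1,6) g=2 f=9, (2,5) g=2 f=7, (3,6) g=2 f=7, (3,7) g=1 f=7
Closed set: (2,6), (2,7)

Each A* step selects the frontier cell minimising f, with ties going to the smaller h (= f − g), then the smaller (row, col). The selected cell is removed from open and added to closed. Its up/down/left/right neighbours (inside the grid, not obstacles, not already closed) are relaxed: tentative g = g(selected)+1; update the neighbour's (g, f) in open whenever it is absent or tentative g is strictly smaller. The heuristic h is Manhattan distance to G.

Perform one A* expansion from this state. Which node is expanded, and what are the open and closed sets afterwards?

step 1: expand (2,5) (f=7, h=5) → closed; open now [(1,6) g=2 f=9, (2,4) g=3 f=7, (3,5) g=3 f=7, (3,6) g=2 f=7, (3,7) g=1 f=7]

expanded=(2,5); open=[(1,6) g=2 f=9, (2,4) g=3 f=7, (3,5) g=3 f=7, (3,6) g=2 f=7, (3,7) g=1 f=7]; closed=[(2,5), (2,6), (2,7)]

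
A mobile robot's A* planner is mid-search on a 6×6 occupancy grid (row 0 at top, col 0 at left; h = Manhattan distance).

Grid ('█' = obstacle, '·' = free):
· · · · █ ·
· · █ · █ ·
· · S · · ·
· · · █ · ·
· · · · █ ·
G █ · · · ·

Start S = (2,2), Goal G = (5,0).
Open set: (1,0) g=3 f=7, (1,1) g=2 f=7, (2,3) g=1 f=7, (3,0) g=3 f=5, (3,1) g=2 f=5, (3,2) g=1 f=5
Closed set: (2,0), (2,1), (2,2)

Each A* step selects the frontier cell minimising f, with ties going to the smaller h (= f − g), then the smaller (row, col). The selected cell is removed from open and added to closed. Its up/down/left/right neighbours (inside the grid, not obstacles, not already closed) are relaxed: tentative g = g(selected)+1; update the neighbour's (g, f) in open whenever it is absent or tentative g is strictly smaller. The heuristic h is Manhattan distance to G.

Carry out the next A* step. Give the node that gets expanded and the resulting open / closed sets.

step 1: expand (3,0) (f=5, h=2) → closed; open now [(1,0) g=3 f=7, (1,1) g=2 f=7, (2,3) g=1 f=7, (3,1) g=2 f=5, (3,2) g=1 f=5, (4,0) g=4 f=5]

expanded=(3,0); open=[(1,0) g=3 f=7, (1,1) g=2 f=7, (2,3) g=1 f=7, (3,1) g=2 f=5, (3,2) g=1 f=5, (4,0) g=4 f=5]; closed=[(2,0), (2,1), (2,2), (3,0)]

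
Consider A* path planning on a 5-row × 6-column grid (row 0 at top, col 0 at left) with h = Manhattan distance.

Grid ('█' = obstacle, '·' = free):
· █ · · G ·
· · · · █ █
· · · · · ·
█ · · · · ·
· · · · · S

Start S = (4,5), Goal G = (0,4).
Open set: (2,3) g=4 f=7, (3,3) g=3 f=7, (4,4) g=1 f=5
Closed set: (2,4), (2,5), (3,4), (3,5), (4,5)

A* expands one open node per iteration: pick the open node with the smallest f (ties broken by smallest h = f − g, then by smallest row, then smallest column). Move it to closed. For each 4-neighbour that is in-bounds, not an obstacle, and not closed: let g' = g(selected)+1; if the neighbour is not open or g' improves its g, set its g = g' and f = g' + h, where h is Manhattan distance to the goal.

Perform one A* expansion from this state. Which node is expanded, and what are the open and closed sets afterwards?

step 1: expand (4,4) (f=5, h=4) → closed; open now [(2,3) g=4 f=7, (3,3) g=3 f=7, (4,3) g=2 f=7]

expanded=(4,4); open=[(2,3) g=4 f=7, (3,3) g=3 f=7, (4,3) g=2 f=7]; closed=[(2,4), (2,5), (3,4), (3,5), (4,4), (4,5)]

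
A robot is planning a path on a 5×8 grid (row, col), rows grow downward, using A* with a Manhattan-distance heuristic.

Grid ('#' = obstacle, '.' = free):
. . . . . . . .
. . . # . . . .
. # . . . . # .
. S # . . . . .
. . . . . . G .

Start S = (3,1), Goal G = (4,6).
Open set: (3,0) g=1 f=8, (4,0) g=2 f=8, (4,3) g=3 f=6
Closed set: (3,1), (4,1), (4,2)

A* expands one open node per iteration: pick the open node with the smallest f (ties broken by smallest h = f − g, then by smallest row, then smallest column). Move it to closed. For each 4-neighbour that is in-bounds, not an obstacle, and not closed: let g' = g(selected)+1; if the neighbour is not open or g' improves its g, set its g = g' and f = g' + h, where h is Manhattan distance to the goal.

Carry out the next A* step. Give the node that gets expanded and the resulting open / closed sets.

step 1: expand (4,3) (f=6, h=3) → closed; open now [(3,0) g=1 f=8, (3,3) g=4 f=8, (4,0) g=2 f=8, (4,4) g=4 f=6]

expanded=(4,3); open=[(3,0) g=1 f=8, (3,3) g=4 f=8, (4,0) g=2 f=8, (4,4) g=4 f=6]; closed=[(3,1), (4,1), (4,2), (4,3)]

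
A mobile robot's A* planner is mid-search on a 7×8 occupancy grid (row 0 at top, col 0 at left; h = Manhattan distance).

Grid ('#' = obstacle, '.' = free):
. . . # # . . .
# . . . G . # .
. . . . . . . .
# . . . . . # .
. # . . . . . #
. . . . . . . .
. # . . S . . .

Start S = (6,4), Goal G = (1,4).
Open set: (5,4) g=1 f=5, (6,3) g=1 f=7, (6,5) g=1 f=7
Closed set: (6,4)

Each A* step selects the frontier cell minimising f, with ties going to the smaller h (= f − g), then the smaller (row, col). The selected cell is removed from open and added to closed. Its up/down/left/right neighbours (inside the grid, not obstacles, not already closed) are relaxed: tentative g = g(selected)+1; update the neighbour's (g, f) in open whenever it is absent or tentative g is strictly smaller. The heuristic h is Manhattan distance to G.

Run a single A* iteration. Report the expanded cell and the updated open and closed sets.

step 1: expand (5,4) (f=5, h=4) → closed; open now [(4,4) g=2 f=5, (5,3) g=2 f=7, (5,5) g=2 f=7, (6,3) g=1 f=7, (6,5) g=1 f=7]

expanded=(5,4); open=[(4,4) g=2 f=5, (5,3) g=2 f=7, (5,5) g=2 f=7, (6,3) g=1 f=7, (6,5) g=1 f=7]; closed=[(5,4), (6,4)]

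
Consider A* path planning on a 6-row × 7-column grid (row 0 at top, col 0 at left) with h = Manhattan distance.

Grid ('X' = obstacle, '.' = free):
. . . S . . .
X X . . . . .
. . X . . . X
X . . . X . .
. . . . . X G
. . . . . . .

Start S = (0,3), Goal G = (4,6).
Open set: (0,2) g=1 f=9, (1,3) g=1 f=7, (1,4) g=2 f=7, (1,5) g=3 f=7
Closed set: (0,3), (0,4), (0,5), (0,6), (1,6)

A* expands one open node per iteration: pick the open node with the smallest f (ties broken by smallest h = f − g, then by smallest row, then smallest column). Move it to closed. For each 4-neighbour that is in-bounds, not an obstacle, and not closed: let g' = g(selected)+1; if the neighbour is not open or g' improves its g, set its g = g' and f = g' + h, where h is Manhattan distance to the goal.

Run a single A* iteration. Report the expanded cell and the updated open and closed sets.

step 1: expand (1,5) (f=7, h=4) → closed; open now [(0,2) g=1 f=9, (1,3) g=1 f=7, (1,4) g=2 f=7, (2,5) g=4 f=7]

expanded=(1,5); open=[(0,2) g=1 f=9, (1,3) g=1 f=7, (1,4) g=2 f=7, (2,5) g=4 f=7]; closed=[(0,3), (0,4), (0,5), (0,6), (1,5), (1,6)]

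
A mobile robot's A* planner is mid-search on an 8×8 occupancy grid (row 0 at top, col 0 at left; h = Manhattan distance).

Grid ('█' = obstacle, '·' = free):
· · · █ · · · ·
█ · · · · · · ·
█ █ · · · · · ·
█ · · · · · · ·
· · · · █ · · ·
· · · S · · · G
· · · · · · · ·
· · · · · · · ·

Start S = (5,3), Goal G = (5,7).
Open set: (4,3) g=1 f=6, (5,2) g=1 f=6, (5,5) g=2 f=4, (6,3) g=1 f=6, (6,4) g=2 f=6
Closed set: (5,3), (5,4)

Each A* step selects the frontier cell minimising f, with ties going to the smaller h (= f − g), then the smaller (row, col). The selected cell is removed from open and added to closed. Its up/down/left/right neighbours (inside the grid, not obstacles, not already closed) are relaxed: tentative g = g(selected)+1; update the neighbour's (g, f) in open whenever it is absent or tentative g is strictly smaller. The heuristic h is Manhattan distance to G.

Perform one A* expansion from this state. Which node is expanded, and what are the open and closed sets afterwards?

step 1: expand (5,5) (f=4, h=2) → closed; open now [(4,3) g=1 f=6, (4,5) g=3 f=6, (5,2) g=1 f=6, (5,6) g=3 f=4, (6,3) g=1 f=6, (6,4) g=2 f=6, (6,5) g=3 f=6]

expanded=(5,5); open=[(4,3) g=1 f=6, (4,5) g=3 f=6, (5,2) g=1 f=6, (5,6) g=3 f=4, (6,3) g=1 f=6, (6,4) g=2 f=6, (6,5) g=3 f=6]; closed=[(5,3), (5,4), (5,5)]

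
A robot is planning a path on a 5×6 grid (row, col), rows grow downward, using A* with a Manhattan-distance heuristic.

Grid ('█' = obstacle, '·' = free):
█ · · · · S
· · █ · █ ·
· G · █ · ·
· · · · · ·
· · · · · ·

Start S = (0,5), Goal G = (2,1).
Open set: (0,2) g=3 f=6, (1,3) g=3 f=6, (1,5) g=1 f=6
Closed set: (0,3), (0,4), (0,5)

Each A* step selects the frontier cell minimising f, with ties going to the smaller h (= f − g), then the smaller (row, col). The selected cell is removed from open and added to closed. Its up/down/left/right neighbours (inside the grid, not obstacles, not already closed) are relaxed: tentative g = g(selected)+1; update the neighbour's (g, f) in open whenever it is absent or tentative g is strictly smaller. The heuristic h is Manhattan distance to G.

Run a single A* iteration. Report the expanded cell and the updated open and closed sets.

expanded=(0,2); open=[(0,1) g=4 f=6, (1,3) g=3 f=6, (1,5) g=1 f=6]; closed=[(0,2), (0,3), (0,4), (0,5)]

step 1: expand (0,2) (f=6, h=3) → closed; open now [(0,1) g=4 f=6, (1,3) g=3 f=6, (1,5) g=1 f=6]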